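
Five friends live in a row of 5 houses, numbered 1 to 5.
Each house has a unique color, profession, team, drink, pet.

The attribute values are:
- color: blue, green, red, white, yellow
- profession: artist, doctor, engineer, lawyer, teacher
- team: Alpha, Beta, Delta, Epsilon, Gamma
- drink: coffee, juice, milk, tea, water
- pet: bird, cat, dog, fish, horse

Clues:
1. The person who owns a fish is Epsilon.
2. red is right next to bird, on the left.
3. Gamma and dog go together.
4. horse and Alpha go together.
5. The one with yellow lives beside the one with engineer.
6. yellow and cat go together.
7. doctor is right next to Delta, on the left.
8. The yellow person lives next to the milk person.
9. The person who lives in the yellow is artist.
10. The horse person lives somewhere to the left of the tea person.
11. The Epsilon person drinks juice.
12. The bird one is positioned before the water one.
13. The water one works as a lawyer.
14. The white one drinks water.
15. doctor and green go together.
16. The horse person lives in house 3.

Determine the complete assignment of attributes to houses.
Solution:

House | Color | Profession | Team | Drink | Pet
-----------------------------------------------
  1   | green | doctor | Epsilon | juice | fish
  2   | yellow | artist | Delta | coffee | cat
  3   | red | engineer | Alpha | milk | horse
  4   | blue | teacher | Beta | tea | bird
  5   | white | lawyer | Gamma | water | dog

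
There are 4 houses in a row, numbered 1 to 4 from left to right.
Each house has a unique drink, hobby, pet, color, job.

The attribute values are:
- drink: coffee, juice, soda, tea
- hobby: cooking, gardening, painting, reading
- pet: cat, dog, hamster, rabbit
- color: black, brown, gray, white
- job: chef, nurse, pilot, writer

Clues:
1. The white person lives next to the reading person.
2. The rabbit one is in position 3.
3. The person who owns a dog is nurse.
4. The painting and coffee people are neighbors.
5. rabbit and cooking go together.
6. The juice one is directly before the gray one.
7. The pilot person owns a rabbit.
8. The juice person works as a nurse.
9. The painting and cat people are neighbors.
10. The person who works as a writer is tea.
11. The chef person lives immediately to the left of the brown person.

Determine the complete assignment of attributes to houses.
Solution:

House | Drink | Hobby | Pet | Color | Job
-----------------------------------------
  1   | juice | painting | dog | white | nurse
  2   | coffee | reading | cat | gray | chef
  3   | soda | cooking | rabbit | brown | pilot
  4   | tea | gardening | hamster | black | writer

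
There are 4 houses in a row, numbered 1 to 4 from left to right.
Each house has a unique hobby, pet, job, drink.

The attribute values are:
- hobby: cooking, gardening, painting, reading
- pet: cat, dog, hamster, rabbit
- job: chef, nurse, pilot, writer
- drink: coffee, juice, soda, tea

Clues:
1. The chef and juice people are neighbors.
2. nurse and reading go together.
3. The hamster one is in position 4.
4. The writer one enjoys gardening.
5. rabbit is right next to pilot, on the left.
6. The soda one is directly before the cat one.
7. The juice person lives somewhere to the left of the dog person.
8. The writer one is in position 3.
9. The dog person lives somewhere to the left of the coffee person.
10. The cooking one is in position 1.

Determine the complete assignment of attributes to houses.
Solution:

House | Hobby | Pet | Job | Drink
---------------------------------
  1   | cooking | rabbit | chef | soda
  2   | painting | cat | pilot | juice
  3   | gardening | dog | writer | tea
  4   | reading | hamster | nurse | coffee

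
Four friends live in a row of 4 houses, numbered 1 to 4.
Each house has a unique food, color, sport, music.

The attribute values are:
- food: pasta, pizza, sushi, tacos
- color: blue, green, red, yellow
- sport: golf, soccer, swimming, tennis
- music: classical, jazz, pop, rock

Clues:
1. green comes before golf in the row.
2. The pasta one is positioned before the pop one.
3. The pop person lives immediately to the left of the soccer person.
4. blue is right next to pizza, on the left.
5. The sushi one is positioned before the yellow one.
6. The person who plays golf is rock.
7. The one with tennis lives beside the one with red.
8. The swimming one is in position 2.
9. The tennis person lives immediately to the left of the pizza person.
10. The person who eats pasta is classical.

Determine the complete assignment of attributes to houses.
Solution:

House | Food | Color | Sport | Music
------------------------------------
  1   | pasta | blue | tennis | classical
  2   | pizza | red | swimming | pop
  3   | sushi | green | soccer | jazz
  4   | tacos | yellow | golf | rock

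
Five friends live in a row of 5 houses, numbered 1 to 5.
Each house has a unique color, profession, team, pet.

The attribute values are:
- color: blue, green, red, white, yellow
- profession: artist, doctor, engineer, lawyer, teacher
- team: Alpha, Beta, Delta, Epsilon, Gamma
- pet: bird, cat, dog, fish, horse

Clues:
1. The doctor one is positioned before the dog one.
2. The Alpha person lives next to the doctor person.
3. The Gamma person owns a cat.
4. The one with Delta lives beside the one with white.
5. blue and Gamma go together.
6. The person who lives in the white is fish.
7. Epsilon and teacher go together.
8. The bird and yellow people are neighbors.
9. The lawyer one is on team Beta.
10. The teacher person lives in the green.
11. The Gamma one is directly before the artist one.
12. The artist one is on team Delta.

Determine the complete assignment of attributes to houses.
Solution:

House | Color | Profession | Team | Pet
---------------------------------------
  1   | green | teacher | Epsilon | bird
  2   | yellow | engineer | Alpha | horse
  3   | blue | doctor | Gamma | cat
  4   | red | artist | Delta | dog
  5   | white | lawyer | Beta | fish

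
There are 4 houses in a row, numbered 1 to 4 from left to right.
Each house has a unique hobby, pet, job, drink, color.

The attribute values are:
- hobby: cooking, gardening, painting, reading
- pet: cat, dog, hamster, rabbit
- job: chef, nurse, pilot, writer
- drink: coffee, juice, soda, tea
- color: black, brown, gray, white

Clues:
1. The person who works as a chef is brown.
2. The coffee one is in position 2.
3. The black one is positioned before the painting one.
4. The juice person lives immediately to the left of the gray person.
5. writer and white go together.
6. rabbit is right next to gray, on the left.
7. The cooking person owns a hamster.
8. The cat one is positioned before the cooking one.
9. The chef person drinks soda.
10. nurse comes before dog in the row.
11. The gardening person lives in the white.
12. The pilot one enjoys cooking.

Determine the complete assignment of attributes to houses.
Solution:

House | Hobby | Pet | Job | Drink | Color
-----------------------------------------
  1   | gardening | rabbit | writer | juice | white
  2   | reading | cat | nurse | coffee | gray
  3   | cooking | hamster | pilot | tea | black
  4   | painting | dog | chef | soda | brown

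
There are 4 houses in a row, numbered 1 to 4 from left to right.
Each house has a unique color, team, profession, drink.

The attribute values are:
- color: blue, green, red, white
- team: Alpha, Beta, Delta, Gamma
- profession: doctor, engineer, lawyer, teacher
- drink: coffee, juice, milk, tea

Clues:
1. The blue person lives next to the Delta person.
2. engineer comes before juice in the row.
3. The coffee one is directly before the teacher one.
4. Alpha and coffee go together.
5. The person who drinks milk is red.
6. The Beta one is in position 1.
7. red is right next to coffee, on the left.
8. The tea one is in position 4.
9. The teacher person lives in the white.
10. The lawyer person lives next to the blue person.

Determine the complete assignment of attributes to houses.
Solution:

House | Color | Team | Profession | Drink
-----------------------------------------
  1   | red | Beta | lawyer | milk
  2   | blue | Alpha | engineer | coffee
  3   | white | Delta | teacher | juice
  4   | green | Gamma | doctor | tea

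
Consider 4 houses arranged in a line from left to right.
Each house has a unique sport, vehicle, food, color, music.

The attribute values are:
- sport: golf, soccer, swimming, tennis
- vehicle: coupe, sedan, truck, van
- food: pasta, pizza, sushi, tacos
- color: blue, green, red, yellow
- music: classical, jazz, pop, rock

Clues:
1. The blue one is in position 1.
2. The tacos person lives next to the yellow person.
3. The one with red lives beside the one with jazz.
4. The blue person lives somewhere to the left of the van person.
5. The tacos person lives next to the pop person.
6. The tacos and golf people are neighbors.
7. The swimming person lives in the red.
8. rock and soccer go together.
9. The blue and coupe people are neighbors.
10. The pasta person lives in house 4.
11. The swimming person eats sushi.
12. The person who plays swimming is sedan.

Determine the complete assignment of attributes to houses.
Solution:

House | Sport | Vehicle | Food | Color | Music
----------------------------------------------
  1   | soccer | truck | tacos | blue | rock
  2   | golf | coupe | pizza | yellow | pop
  3   | swimming | sedan | sushi | red | classical
  4   | tennis | van | pasta | green | jazz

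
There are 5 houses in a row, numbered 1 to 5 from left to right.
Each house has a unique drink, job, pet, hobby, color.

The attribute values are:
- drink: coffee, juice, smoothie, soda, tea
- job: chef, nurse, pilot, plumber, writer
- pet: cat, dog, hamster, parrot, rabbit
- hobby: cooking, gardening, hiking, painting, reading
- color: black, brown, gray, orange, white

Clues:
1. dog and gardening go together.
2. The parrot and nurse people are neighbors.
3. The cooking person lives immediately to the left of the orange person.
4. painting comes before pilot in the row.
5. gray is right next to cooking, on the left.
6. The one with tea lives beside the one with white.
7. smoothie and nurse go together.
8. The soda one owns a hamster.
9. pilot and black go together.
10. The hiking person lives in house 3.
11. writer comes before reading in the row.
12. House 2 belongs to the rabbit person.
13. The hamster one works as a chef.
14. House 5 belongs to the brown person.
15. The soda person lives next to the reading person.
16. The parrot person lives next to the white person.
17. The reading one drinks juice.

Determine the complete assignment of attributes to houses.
Solution:

House | Drink | Job | Pet | Hobby | Color
-----------------------------------------
  1   | tea | writer | parrot | painting | gray
  2   | smoothie | nurse | rabbit | cooking | white
  3   | soda | chef | hamster | hiking | orange
  4   | juice | pilot | cat | reading | black
  5   | coffee | plumber | dog | gardening | brown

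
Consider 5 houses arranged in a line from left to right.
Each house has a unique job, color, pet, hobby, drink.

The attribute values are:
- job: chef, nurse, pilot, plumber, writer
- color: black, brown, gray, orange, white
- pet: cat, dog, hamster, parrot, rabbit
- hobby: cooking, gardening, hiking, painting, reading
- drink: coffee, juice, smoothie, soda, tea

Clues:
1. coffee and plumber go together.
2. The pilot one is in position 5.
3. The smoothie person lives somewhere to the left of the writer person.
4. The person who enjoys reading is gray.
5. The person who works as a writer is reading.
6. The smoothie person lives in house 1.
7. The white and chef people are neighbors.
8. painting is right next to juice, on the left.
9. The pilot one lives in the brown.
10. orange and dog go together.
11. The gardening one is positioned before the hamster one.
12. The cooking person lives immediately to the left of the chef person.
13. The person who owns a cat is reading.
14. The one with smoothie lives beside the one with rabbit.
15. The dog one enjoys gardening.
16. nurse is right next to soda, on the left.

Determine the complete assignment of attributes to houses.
Solution:

House | Job | Color | Pet | Hobby | Drink
-----------------------------------------
  1   | nurse | white | parrot | cooking | smoothie
  2   | chef | black | rabbit | painting | soda
  3   | writer | gray | cat | reading | juice
  4   | plumber | orange | dog | gardening | coffee
  5   | pilot | brown | hamster | hiking | tea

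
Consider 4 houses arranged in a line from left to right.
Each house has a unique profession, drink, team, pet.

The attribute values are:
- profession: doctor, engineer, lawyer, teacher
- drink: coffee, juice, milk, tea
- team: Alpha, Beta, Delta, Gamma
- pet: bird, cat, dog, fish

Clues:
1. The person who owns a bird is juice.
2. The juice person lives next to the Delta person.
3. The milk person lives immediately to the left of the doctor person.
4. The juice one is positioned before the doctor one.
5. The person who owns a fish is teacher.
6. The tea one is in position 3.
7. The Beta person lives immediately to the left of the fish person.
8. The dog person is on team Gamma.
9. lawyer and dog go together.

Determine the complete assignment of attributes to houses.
Solution:

House | Profession | Drink | Team | Pet
---------------------------------------
  1   | engineer | juice | Beta | bird
  2   | teacher | milk | Delta | fish
  3   | doctor | tea | Alpha | cat
  4   | lawyer | coffee | Gamma | dog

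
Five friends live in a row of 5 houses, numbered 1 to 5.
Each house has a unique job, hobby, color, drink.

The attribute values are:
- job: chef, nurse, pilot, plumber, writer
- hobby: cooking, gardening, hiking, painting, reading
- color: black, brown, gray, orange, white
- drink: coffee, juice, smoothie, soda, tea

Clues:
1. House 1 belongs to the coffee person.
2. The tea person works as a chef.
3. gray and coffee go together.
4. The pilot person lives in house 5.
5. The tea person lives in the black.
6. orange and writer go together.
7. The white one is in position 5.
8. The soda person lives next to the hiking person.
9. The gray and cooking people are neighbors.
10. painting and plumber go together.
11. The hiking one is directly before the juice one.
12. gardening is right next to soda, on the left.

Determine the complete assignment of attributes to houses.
Solution:

House | Job | Hobby | Color | Drink
-----------------------------------
  1   | nurse | gardening | gray | coffee
  2   | writer | cooking | orange | soda
  3   | chef | hiking | black | tea
  4   | plumber | painting | brown | juice
  5   | pilot | reading | white | smoothie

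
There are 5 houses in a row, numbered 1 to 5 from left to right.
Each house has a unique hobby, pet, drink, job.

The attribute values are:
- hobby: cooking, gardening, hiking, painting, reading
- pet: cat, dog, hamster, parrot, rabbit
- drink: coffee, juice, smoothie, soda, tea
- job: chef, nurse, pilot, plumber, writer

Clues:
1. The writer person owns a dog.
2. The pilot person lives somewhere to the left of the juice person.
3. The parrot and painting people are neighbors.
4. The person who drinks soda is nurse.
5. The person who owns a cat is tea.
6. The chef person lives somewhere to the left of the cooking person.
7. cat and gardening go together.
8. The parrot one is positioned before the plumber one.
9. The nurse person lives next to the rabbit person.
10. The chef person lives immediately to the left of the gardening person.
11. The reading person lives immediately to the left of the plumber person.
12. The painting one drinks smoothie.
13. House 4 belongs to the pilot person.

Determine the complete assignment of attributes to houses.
Solution:

House | Hobby | Pet | Drink | Job
---------------------------------
  1   | reading | parrot | soda | nurse
  2   | painting | rabbit | smoothie | plumber
  3   | hiking | hamster | coffee | chef
  4   | gardening | cat | tea | pilot
  5   | cooking | dog | juice | writer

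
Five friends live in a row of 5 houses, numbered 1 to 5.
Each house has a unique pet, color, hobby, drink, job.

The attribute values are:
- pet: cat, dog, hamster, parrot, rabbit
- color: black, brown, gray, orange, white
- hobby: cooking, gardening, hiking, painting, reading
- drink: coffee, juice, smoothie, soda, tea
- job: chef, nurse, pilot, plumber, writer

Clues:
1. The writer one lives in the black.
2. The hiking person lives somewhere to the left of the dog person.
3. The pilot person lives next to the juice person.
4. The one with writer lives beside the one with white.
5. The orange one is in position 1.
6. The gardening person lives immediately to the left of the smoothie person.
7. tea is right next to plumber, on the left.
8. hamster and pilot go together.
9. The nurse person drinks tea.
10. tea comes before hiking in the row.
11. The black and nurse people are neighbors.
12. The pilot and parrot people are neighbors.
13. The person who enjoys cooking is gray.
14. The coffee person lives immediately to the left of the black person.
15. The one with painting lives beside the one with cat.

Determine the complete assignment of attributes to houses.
Solution:

House | Pet | Color | Hobby | Drink | Job
-----------------------------------------
  1   | hamster | orange | reading | coffee | pilot
  2   | parrot | black | painting | juice | writer
  3   | cat | white | gardening | tea | nurse
  4   | rabbit | brown | hiking | smoothie | plumber
  5   | dog | gray | cooking | soda | chef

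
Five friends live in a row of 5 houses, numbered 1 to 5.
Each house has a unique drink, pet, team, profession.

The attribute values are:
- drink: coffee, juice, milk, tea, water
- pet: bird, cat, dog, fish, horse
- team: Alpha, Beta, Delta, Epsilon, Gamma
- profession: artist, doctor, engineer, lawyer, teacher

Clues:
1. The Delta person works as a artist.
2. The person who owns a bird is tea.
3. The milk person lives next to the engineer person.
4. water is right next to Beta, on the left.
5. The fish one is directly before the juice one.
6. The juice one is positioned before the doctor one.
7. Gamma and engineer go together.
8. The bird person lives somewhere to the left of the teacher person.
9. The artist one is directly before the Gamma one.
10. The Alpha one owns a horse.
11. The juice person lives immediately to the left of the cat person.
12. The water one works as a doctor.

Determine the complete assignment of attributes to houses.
Solution:

House | Drink | Pet | Team | Profession
---------------------------------------
  1   | milk | fish | Delta | artist
  2   | juice | dog | Gamma | engineer
  3   | water | cat | Epsilon | doctor
  4   | tea | bird | Beta | lawyer
  5   | coffee | horse | Alpha | teacher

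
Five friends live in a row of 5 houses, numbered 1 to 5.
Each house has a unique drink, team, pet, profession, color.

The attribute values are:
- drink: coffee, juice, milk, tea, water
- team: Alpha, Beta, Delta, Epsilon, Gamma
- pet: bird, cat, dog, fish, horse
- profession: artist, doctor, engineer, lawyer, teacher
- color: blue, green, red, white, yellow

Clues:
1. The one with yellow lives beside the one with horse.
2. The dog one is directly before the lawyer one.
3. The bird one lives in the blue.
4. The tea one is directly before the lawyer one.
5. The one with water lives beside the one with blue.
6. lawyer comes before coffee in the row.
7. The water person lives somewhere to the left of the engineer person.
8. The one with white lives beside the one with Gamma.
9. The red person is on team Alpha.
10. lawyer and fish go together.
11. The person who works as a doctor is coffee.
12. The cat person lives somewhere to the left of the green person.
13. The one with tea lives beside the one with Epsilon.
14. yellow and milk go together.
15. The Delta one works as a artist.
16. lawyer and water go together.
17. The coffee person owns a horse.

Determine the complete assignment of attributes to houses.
Solution:

House | Drink | Team | Pet | Profession | Color
-----------------------------------------------
  1   | tea | Alpha | dog | teacher | red
  2   | water | Epsilon | fish | lawyer | white
  3   | juice | Gamma | bird | engineer | blue
  4   | milk | Delta | cat | artist | yellow
  5   | coffee | Beta | horse | doctor | green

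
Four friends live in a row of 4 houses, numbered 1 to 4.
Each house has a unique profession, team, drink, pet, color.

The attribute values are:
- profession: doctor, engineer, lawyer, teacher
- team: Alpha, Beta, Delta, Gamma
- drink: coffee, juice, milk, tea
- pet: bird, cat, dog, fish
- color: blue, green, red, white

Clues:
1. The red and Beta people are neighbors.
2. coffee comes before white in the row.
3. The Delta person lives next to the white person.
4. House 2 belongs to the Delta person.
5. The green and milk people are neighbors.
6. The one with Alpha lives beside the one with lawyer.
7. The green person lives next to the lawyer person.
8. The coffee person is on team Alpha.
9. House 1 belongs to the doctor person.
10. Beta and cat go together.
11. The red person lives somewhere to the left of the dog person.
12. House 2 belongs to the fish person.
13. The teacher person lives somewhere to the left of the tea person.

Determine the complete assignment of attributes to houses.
Solution:

House | Profession | Team | Drink | Pet | Color
-----------------------------------------------
  1   | doctor | Alpha | coffee | bird | green
  2   | lawyer | Delta | milk | fish | red
  3   | teacher | Beta | juice | cat | white
  4   | engineer | Gamma | tea | dog | blue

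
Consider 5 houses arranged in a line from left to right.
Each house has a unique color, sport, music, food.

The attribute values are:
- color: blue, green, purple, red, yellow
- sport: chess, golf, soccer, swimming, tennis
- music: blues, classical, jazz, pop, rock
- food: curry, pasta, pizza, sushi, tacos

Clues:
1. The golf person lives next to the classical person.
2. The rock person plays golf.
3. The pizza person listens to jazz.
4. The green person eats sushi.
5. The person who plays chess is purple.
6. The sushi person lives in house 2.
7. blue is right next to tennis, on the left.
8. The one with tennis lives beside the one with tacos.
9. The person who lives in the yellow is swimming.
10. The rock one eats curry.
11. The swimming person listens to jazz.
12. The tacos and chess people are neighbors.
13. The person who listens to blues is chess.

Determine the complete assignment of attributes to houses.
Solution:

House | Color | Sport | Music | Food
------------------------------------
  1   | blue | golf | rock | curry
  2   | green | tennis | classical | sushi
  3   | red | soccer | pop | tacos
  4   | purple | chess | blues | pasta
  5   | yellow | swimming | jazz | pizza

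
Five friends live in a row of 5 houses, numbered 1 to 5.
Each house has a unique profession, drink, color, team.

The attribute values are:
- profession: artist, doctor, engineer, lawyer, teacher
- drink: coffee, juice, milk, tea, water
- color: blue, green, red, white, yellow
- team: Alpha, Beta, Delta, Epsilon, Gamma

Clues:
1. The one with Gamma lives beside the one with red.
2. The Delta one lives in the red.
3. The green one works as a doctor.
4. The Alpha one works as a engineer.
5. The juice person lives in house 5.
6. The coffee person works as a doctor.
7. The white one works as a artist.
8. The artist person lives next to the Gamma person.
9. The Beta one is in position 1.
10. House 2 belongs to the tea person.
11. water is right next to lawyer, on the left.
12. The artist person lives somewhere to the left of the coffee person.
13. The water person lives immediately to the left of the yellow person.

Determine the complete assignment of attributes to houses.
Solution:

House | Profession | Drink | Color | Team
-----------------------------------------
  1   | artist | water | white | Beta
  2   | lawyer | tea | yellow | Gamma
  3   | teacher | milk | red | Delta
  4   | doctor | coffee | green | Epsilon
  5   | engineer | juice | blue | Alpha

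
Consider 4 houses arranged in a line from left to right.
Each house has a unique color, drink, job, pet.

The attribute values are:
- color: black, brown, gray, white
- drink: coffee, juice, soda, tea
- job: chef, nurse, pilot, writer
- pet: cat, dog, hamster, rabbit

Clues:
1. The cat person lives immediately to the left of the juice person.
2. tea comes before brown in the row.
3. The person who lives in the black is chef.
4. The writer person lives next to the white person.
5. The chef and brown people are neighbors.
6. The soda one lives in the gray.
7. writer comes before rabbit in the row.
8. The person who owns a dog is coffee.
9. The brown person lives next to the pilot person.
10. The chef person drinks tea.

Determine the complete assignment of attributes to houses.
Solution:

House | Color | Drink | Job | Pet
---------------------------------
  1   | black | tea | chef | cat
  2   | brown | juice | writer | hamster
  3   | white | coffee | pilot | dog
  4   | gray | soda | nurse | rabbit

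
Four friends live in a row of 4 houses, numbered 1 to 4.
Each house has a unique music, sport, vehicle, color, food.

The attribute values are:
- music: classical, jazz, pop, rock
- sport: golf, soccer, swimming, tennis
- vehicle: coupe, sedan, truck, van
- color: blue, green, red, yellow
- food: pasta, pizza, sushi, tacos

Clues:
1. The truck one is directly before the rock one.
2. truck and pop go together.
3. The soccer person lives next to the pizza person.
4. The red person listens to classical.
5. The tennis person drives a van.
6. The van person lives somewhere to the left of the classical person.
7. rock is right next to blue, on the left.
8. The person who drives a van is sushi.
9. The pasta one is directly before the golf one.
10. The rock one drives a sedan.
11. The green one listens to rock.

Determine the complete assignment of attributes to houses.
Solution:

House | Music | Sport | Vehicle | Color | Food
----------------------------------------------
  1   | pop | soccer | truck | yellow | pasta
  2   | rock | golf | sedan | green | pizza
  3   | jazz | tennis | van | blue | sushi
  4   | classical | swimming | coupe | red | tacos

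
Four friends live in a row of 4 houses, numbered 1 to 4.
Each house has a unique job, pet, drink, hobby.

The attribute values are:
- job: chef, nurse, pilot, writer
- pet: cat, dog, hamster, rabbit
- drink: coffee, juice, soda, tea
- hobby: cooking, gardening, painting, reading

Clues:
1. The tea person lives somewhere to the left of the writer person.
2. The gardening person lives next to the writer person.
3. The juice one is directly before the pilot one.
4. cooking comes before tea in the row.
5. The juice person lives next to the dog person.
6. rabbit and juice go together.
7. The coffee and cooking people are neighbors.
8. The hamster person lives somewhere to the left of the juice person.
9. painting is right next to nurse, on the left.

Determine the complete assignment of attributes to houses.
Solution:

House | Job | Pet | Drink | Hobby
---------------------------------
  1   | chef | hamster | coffee | painting
  2   | nurse | rabbit | juice | cooking
  3   | pilot | dog | tea | gardening
  4   | writer | cat | soda | reading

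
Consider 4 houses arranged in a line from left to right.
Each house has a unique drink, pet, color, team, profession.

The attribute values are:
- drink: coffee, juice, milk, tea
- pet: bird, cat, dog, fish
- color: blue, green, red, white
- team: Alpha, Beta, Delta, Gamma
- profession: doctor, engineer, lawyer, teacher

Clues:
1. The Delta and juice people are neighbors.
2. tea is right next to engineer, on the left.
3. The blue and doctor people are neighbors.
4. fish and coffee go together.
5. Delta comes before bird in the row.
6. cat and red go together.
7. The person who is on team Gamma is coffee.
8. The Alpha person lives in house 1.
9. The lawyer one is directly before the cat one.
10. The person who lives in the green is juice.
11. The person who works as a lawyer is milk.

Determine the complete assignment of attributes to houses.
Solution:

House | Drink | Pet | Color | Team | Profession
-----------------------------------------------
  1   | milk | dog | blue | Alpha | lawyer
  2   | tea | cat | red | Delta | doctor
  3   | juice | bird | green | Beta | engineer
  4   | coffee | fish | white | Gamma | teacher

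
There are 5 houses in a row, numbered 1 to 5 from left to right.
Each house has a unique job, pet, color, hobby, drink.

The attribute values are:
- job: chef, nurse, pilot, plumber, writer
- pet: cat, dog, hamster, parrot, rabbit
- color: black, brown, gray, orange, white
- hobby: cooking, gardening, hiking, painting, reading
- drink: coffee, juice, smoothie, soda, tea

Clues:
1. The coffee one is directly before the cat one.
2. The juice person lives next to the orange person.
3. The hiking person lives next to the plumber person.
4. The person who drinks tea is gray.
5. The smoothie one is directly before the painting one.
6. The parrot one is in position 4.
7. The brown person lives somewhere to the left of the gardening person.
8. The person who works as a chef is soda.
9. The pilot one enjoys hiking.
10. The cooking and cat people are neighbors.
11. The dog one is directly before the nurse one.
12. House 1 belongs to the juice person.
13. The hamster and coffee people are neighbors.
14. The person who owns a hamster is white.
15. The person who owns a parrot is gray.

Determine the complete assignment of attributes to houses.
Solution:

House | Job | Pet | Color | Hobby | Drink
-----------------------------------------
  1   | pilot | hamster | white | hiking | juice
  2   | plumber | dog | orange | cooking | coffee
  3   | nurse | cat | brown | reading | smoothie
  4   | writer | parrot | gray | painting | tea
  5   | chef | rabbit | black | gardening | soda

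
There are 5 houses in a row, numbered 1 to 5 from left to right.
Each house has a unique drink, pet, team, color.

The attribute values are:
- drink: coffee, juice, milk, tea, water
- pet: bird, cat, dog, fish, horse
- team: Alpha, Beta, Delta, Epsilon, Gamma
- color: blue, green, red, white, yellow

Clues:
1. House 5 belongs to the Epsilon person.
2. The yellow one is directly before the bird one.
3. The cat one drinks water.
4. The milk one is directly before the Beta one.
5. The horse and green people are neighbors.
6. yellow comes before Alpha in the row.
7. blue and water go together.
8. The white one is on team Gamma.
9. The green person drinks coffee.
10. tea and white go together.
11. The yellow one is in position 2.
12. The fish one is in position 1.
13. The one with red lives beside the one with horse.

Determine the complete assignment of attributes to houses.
Solution:

House | Drink | Pet | Team | Color
----------------------------------
  1   | milk | fish | Delta | red
  2   | juice | horse | Beta | yellow
  3   | coffee | bird | Alpha | green
  4   | tea | dog | Gamma | white
  5   | water | cat | Epsilon | blue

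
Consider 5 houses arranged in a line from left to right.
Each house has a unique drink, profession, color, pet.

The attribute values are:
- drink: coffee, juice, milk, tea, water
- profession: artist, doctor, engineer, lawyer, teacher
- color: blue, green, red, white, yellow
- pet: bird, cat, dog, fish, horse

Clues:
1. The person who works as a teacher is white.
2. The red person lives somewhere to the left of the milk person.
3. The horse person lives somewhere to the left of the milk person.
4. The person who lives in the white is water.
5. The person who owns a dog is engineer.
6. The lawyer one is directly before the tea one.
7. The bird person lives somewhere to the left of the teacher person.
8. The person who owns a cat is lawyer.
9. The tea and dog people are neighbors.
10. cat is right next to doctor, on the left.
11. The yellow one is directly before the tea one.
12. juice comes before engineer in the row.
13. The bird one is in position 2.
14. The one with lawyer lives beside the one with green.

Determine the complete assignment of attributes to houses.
Solution:

House | Drink | Profession | Color | Pet
----------------------------------------
  1   | juice | lawyer | yellow | cat
  2   | tea | doctor | green | bird
  3   | coffee | engineer | red | dog
  4   | water | teacher | white | horse
  5   | milk | artist | blue | fish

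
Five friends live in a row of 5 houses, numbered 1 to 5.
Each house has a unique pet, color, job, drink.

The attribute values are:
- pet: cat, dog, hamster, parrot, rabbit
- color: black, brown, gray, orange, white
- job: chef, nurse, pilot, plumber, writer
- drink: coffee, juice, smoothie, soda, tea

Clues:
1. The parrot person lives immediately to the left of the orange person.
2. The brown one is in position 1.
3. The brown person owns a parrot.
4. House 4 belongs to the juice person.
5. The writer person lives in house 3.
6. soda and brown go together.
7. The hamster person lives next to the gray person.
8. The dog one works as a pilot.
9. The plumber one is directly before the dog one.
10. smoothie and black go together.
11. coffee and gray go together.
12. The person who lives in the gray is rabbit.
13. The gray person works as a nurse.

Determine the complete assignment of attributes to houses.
Solution:

House | Pet | Color | Job | Drink
---------------------------------
  1   | parrot | brown | plumber | soda
  2   | dog | orange | pilot | tea
  3   | cat | black | writer | smoothie
  4   | hamster | white | chef | juice
  5   | rabbit | gray | nurse | coffee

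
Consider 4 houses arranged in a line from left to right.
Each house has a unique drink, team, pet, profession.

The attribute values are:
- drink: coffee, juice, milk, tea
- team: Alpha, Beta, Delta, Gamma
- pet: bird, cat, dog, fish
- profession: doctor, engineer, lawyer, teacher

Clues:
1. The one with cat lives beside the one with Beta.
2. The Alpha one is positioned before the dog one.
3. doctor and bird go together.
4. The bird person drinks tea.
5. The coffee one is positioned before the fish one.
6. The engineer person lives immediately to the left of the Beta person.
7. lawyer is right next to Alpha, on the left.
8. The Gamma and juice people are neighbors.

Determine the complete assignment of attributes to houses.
Solution:

House | Drink | Team | Pet | Profession
---------------------------------------
  1   | coffee | Gamma | cat | engineer
  2   | juice | Beta | fish | lawyer
  3   | tea | Alpha | bird | doctor
  4   | milk | Delta | dog | teacher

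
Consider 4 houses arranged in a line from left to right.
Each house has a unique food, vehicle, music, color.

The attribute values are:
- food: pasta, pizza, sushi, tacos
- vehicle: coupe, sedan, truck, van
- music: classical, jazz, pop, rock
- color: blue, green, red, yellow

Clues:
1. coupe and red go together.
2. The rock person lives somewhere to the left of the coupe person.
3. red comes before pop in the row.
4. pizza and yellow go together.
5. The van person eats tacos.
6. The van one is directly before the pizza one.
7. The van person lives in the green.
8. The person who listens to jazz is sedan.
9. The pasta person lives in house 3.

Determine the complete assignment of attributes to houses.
Solution:

House | Food | Vehicle | Music | Color
--------------------------------------
  1   | tacos | van | rock | green
  2   | pizza | sedan | jazz | yellow
  3   | pasta | coupe | classical | red
  4   | sushi | truck | pop | blue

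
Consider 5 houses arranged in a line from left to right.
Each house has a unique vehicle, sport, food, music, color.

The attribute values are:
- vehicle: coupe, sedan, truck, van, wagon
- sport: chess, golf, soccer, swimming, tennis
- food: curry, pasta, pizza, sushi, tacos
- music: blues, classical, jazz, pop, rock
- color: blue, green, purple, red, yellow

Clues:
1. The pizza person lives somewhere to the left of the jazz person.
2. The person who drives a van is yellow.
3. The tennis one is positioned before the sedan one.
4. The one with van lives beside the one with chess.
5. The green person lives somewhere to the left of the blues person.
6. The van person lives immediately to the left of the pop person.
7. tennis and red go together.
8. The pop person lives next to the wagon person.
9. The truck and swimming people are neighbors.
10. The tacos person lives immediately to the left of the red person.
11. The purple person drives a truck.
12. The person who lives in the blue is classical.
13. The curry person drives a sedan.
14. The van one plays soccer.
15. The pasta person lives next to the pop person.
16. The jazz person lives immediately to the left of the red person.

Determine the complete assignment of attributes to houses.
Solution:

House | Vehicle | Sport | Food | Music | Color
----------------------------------------------
  1   | van | soccer | pasta | rock | yellow
  2   | truck | chess | pizza | pop | purple
  3   | wagon | swimming | tacos | jazz | green
  4   | coupe | tennis | sushi | blues | red
  5   | sedan | golf | curry | classical | blue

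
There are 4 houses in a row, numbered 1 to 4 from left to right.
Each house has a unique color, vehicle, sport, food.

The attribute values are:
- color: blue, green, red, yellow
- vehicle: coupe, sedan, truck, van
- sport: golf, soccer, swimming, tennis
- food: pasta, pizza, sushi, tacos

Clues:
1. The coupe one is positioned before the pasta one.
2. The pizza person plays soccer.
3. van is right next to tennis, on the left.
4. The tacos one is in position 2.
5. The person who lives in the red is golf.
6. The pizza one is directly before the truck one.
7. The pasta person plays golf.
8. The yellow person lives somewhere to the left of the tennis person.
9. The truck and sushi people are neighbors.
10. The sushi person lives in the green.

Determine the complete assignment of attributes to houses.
Solution:

House | Color | Vehicle | Sport | Food
--------------------------------------
  1   | yellow | van | soccer | pizza
  2   | blue | truck | tennis | tacos
  3   | green | coupe | swimming | sushi
  4   | red | sedan | golf | pasta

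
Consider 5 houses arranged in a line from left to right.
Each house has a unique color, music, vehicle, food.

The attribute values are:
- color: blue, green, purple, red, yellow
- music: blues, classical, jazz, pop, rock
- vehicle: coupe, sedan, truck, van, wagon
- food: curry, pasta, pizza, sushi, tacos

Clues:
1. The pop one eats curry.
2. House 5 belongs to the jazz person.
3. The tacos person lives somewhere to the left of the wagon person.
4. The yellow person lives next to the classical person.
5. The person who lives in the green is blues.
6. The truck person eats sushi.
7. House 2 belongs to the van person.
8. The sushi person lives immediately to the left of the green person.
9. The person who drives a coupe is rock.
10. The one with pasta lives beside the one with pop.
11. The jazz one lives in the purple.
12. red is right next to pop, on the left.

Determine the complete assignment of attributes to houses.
Solution:

House | Color | Music | Vehicle | Food
--------------------------------------
  1   | red | rock | coupe | pasta
  2   | yellow | pop | van | curry
  3   | blue | classical | truck | sushi
  4   | green | blues | sedan | tacos
  5   | purple | jazz | wagon | pizza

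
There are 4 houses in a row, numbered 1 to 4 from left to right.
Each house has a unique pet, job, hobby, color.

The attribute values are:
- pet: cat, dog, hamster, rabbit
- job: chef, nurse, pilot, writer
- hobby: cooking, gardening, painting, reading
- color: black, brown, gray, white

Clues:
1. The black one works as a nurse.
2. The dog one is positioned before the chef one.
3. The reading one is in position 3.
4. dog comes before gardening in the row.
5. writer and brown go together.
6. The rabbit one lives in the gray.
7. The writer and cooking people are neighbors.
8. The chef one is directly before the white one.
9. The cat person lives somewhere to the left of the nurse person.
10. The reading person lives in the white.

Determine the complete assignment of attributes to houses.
Solution:

House | Pet | Job | Hobby | Color
---------------------------------
  1   | dog | writer | painting | brown
  2   | rabbit | chef | cooking | gray
  3   | cat | pilot | reading | white
  4   | hamster | nurse | gardening | black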